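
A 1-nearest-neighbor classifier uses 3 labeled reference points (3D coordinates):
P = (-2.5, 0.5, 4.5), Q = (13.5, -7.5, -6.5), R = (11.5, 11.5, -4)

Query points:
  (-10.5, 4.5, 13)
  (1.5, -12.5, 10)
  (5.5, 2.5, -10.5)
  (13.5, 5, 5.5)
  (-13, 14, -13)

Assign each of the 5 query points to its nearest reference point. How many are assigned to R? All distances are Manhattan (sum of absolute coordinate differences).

(-10.5, 4.5, 13) — d to each: P:20.5, Q:55.5, R:46 → nearest is P
(1.5, -12.5, 10) — d to each: P:22.5, Q:33.5, R:48 → nearest is P
(5.5, 2.5, -10.5) — d to each: P:25, Q:22, R:21.5 → nearest is R
(13.5, 5, 5.5) — d to each: P:21.5, Q:24.5, R:18 → nearest is R
(-13, 14, -13) — d to each: P:41.5, Q:54.5, R:36 → nearest is R
3 of the 5 points have R as nearest.

3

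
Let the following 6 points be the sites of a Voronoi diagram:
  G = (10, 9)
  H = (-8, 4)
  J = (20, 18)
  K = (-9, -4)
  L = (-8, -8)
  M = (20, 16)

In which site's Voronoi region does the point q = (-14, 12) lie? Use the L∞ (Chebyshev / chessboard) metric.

H

d(q,G) = max(24, 3) = 24
d(q,H) = max(6, 8) = 8
d(q,J) = max(34, 6) = 34
d(q,K) = max(5, 16) = 16
d(q,L) = max(6, 20) = 20
d(q,M) = max(34, 4) = 34
The smallest is to H, so q lies in the Voronoi region of H.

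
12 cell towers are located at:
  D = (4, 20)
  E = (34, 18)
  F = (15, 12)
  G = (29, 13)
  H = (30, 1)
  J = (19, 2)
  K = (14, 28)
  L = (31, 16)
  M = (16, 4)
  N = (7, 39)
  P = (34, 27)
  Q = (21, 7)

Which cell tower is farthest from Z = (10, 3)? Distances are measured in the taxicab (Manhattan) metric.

d(Z,D) = 6 + 17 = 23
d(Z,E) = 24 + 15 = 39
d(Z,F) = 5 + 9 = 14
d(Z,G) = 19 + 10 = 29
d(Z,H) = 20 + 2 = 22
d(Z,J) = 9 + 1 = 10
d(Z,K) = 4 + 25 = 29
d(Z,L) = 21 + 13 = 34
d(Z,M) = 6 + 1 = 7
d(Z,N) = 3 + 36 = 39
d(Z,P) = 24 + 24 = 48
d(Z,Q) = 11 + 4 = 15
The largest is to P.

P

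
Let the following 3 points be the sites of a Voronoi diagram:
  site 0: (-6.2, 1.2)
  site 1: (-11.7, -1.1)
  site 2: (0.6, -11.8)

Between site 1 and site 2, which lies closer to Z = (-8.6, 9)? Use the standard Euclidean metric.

Compare squared distances:
d²(Z, site 1) = (-8.6−(-11.7))² + (9−(-1.1))² = 9.61 + 102.01 = 111.62
d²(Z, site 2) = (-8.6−0.6)² + (9−(-11.8))² = 84.64 + 432.64 = 517.28
111.62 < 517.28, so site 1 is closer.

site 1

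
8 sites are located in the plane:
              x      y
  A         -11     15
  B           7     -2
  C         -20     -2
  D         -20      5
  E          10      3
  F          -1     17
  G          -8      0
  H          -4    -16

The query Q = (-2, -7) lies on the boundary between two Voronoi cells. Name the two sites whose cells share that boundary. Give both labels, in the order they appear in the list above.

G and H

Squared distances from Q to each site:
|QA|² = (-2−(-11))² + (-7−15)² = 81 + 484 = 565
|QB|² = (-2−7)² + (-7−(-2))² = 81 + 25 = 106
|QC|² = (-2−(-20))² + (-7−(-2))² = 324 + 25 = 349
|QD|² = (-2−(-20))² + (-7−5)² = 324 + 144 = 468
|QE|² = (-2−10)² + (-7−3)² = 144 + 100 = 244
|QF|² = (-2−(-1))² + (-7−17)² = 1 + 576 = 577
|QG|² = (-2−(-8))² + (-7−0)² = 36 + 49 = 85
|QH|² = (-2−(-4))² + (-7−(-16))² = 4 + 81 = 85
Q is equidistant from G and H (both at squared distance 85), and every other site is strictly farther — so Q lies on the G–H Voronoi edge.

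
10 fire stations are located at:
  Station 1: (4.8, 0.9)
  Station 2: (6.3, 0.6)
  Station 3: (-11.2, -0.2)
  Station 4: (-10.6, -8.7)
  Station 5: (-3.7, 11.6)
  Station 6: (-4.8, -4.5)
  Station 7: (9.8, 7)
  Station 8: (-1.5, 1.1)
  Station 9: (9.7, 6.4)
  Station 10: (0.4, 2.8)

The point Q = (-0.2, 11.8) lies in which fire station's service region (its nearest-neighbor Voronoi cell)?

Station 5

Squared Euclidean distances:
d²(Q, Station 1) = (-0.2−4.8)² + (11.8−0.9)² = 25 + 118.81 = 143.81
d²(Q, Station 2) = (-0.2−6.3)² + (11.8−0.6)² = 42.25 + 125.44 = 167.69
d²(Q, Station 3) = (-0.2−(-11.2))² + (11.8−(-0.2))² = 121 + 144 = 265
d²(Q, Station 4) = (-0.2−(-10.6))² + (11.8−(-8.7))² = 108.16 + 420.25 = 528.41
d²(Q, Station 5) = (-0.2−(-3.7))² + (11.8−11.6)² = 12.25 + 0.04 = 12.29
d²(Q, Station 6) = (-0.2−(-4.8))² + (11.8−(-4.5))² = 21.16 + 265.69 = 286.85
d²(Q, Station 7) = (-0.2−9.8)² + (11.8−7)² = 100 + 23.04 = 123.04
d²(Q, Station 8) = (-0.2−(-1.5))² + (11.8−1.1)² = 1.69 + 114.49 = 116.18
d²(Q, Station 9) = (-0.2−9.7)² + (11.8−6.4)² = 98.01 + 29.16 = 127.17
d²(Q, Station 10) = (-0.2−0.4)² + (11.8−2.8)² = 0.36 + 81 = 81.36
The smallest is to Station 5, so Q lies in the Voronoi region of Station 5.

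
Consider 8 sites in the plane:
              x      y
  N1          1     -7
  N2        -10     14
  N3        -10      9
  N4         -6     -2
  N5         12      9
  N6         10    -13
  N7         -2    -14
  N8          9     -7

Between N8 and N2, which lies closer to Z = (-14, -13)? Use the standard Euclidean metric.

Compare squared distances:
|ZN8|² = (-14−9)² + (-13−(-7))² = 529 + 36 = 565
|ZN2|² = (-14−(-10))² + (-13−14)² = 16 + 729 = 745
565 < 745, so N8 is closer.

N8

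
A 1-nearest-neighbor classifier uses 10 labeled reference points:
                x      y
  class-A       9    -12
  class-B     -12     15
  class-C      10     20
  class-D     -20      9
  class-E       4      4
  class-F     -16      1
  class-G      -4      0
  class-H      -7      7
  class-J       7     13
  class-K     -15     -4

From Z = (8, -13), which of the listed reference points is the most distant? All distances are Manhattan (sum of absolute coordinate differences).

d(Z, class-A) = |8−9| + |-13−(-12)| = 1 + 1 = 2
d(Z, class-B) = |8−(-12)| + |-13−15| = 20 + 28 = 48
d(Z, class-C) = |8−10| + |-13−20| = 2 + 33 = 35
d(Z, class-D) = |8−(-20)| + |-13−9| = 28 + 22 = 50
d(Z, class-E) = |8−4| + |-13−4| = 4 + 17 = 21
d(Z, class-F) = |8−(-16)| + |-13−1| = 24 + 14 = 38
d(Z, class-G) = |8−(-4)| + |-13−0| = 12 + 13 = 25
d(Z, class-H) = |8−(-7)| + |-13−7| = 15 + 20 = 35
d(Z, class-J) = |8−7| + |-13−13| = 1 + 26 = 27
d(Z, class-K) = |8−(-15)| + |-13−(-4)| = 23 + 9 = 32
The largest is to class-D.

class-D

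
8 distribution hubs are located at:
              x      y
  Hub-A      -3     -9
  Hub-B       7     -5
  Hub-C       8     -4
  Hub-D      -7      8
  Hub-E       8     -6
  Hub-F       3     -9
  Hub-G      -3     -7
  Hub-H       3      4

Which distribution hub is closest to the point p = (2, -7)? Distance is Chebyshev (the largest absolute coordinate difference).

Hub-F

d(p, Hub-A) = max(5, 2) = 5
d(p, Hub-B) = max(5, 2) = 5
d(p, Hub-C) = max(6, 3) = 6
d(p, Hub-D) = max(9, 15) = 15
d(p, Hub-E) = max(6, 1) = 6
d(p, Hub-F) = max(1, 2) = 2
d(p, Hub-G) = max(5, 0) = 5
d(p, Hub-H) = max(1, 11) = 11
Minimum is at Hub-F.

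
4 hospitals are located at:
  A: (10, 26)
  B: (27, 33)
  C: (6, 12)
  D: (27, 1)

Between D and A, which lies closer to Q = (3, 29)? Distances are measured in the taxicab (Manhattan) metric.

A

d(Q,D) = |3−27| + |29−1| = 24 + 28 = 52
d(Q,A) = |3−10| + |29−26| = 7 + 3 = 10
52 > 10, so A is closer.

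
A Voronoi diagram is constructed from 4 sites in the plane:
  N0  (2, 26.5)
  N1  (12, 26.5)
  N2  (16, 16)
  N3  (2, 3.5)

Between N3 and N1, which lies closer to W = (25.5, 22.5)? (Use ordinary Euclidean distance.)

Compare squared distances:
|WN3|² = (25.5−2)² + (22.5−3.5)² = 552.25 + 361 = 913.25
|WN1|² = (25.5−12)² + (22.5−26.5)² = 182.25 + 16 = 198.25
913.25 > 198.25, so N1 is closer.

N1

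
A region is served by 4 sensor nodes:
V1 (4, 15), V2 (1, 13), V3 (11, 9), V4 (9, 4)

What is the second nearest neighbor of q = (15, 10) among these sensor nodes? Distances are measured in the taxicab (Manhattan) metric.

V4

d(q,V1) = 11 + 5 = 16
d(q,V2) = 14 + 3 = 17
d(q,V3) = 4 + 1 = 5
d(q,V4) = 6 + 6 = 12
Sorted ascending: V3, V4, V1, … — the second-nearest is V4.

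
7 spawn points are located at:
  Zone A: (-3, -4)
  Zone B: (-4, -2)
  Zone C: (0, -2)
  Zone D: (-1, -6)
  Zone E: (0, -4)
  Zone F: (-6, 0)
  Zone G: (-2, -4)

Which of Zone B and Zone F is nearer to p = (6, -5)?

Compare squared distances:
d²(p, Zone B) = (6−(-4))² + (-5−(-2))² = 100 + 9 = 109
d²(p, Zone F) = (6−(-6))² + (-5−0)² = 144 + 25 = 169
109 < 169, so Zone B is closer.

Zone B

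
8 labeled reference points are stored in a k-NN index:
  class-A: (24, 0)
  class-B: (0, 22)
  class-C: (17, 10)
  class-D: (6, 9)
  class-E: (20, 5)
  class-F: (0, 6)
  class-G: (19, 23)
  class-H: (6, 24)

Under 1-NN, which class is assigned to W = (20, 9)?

class-C

Squared Euclidean distances:
d²(W, class-A) = (20−24)² + (9−0)² = 16 + 81 = 97
d²(W, class-B) = (20−0)² + (9−22)² = 400 + 169 = 569
d²(W, class-C) = (20−17)² + (9−10)² = 9 + 1 = 10
d²(W, class-D) = (20−6)² + (9−9)² = 196 + 0 = 196
d²(W, class-E) = (20−20)² + (9−5)² = 0 + 16 = 16
d²(W, class-F) = (20−0)² + (9−6)² = 400 + 9 = 409
d²(W, class-G) = (20−19)² + (9−23)² = 1 + 196 = 197
d²(W, class-H) = (20−6)² + (9−24)² = 196 + 225 = 421
The smallest is to class-C, so W lies in the Voronoi region of class-C.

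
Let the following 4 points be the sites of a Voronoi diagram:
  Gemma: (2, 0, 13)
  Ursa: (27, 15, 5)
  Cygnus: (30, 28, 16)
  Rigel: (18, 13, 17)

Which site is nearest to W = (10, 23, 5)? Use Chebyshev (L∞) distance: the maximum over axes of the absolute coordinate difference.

d(W, Gemma) = max(8, 23, 8) = 23
d(W, Ursa) = max(17, 8, 0) = 17
d(W, Cygnus) = max(20, 5, 11) = 20
d(W, Rigel) = max(8, 10, 12) = 12
The smallest is to Rigel, so W lies in the Voronoi region of Rigel.

Rigel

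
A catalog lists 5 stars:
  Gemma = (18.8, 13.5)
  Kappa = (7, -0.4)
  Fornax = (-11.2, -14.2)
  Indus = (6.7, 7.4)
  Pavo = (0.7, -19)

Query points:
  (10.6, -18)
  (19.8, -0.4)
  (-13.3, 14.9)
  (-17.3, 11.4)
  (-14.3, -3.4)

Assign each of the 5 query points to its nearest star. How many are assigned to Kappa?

1

(10.6, -18) — d² to each: Gemma:1059.49, Kappa:322.72, Fornax:489.68, Indus:660.37, Pavo:99.01 → nearest is Pavo
(19.8, -0.4) — d² to each: Gemma:194.21, Kappa:163.84, Fornax:1151.44, Indus:232.45, Pavo:710.77 → nearest is Kappa
(-13.3, 14.9) — d² to each: Gemma:1032.37, Kappa:646.18, Fornax:851.22, Indus:456.25, Pavo:1345.21 → nearest is Indus
(-17.3, 11.4) — d² to each: Gemma:1307.62, Kappa:729.73, Fornax:692.57, Indus:592, Pavo:1248.16 → nearest is Indus
(-14.3, -3.4) — d² to each: Gemma:1381.22, Kappa:462.69, Fornax:126.25, Indus:557.64, Pavo:468.36 → nearest is Fornax
1 of the 5 points has Kappa as nearest.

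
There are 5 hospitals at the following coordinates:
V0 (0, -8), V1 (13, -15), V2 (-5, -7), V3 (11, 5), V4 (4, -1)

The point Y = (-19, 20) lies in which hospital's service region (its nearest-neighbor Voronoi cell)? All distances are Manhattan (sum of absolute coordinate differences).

d(Y,V0) = |-19−0| + |20−(-8)| = 19 + 28 = 47
d(Y,V1) = |-19−13| + |20−(-15)| = 32 + 35 = 67
d(Y,V2) = |-19−(-5)| + |20−(-7)| = 14 + 27 = 41
d(Y,V3) = |-19−11| + |20−5| = 30 + 15 = 45
d(Y,V4) = |-19−4| + |20−(-1)| = 23 + 21 = 44
Minimum is at V2.

V2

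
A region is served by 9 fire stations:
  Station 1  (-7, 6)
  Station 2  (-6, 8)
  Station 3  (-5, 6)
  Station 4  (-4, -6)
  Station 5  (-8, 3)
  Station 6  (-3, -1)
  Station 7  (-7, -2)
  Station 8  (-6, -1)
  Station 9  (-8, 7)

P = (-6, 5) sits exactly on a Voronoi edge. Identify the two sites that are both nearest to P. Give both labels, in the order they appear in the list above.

Station 1 and Station 3

Squared distances from P to each site:
d²(P, Station 1) = (-6−(-7))² + (5−6)² = 1 + 1 = 2
d²(P, Station 2) = (-6−(-6))² + (5−8)² = 0 + 9 = 9
d²(P, Station 3) = (-6−(-5))² + (5−6)² = 1 + 1 = 2
d²(P, Station 4) = (-6−(-4))² + (5−(-6))² = 4 + 121 = 125
d²(P, Station 5) = (-6−(-8))² + (5−3)² = 4 + 4 = 8
d²(P, Station 6) = (-6−(-3))² + (5−(-1))² = 9 + 36 = 45
d²(P, Station 7) = (-6−(-7))² + (5−(-2))² = 1 + 49 = 50
d²(P, Station 8) = (-6−(-6))² + (5−(-1))² = 0 + 36 = 36
d²(P, Station 9) = (-6−(-8))² + (5−7)² = 4 + 4 = 8
P is equidistant from Station 1 and Station 3 (both at squared distance 2), and every other site is strictly farther — so P lies on the Station 1–Station 3 Voronoi edge.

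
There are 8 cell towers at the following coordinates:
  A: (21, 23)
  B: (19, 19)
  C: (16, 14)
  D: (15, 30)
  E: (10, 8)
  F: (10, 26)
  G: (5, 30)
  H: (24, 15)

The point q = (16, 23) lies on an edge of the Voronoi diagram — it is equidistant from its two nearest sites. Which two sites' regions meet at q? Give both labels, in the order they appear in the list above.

A and B

Squared distances from q to each site:
|qA|² = (16−21)² + (23−23)² = 25 + 0 = 25
|qB|² = (16−19)² + (23−19)² = 9 + 16 = 25
|qC|² = (16−16)² + (23−14)² = 0 + 81 = 81
|qD|² = (16−15)² + (23−30)² = 1 + 49 = 50
|qE|² = (16−10)² + (23−8)² = 36 + 225 = 261
|qF|² = (16−10)² + (23−26)² = 36 + 9 = 45
|qG|² = (16−5)² + (23−30)² = 121 + 49 = 170
|qH|² = (16−24)² + (23−15)² = 64 + 64 = 128
q is equidistant from A and B (both at squared distance 25), and every other site is strictly farther — so q lies on the A–B Voronoi edge.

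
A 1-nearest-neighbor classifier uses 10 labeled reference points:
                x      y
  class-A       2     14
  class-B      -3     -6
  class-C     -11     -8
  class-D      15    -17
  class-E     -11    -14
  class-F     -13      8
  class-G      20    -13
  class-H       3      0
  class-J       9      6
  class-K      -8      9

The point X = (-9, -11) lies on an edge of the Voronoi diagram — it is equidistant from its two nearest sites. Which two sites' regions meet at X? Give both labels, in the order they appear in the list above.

class-C and class-E

Squared distances from X to each site:
d²(X, class-A) = (-9−2)² + (-11−14)² = 121 + 625 = 746
d²(X, class-B) = (-9−(-3))² + (-11−(-6))² = 36 + 25 = 61
d²(X, class-C) = (-9−(-11))² + (-11−(-8))² = 4 + 9 = 13
d²(X, class-D) = (-9−15)² + (-11−(-17))² = 576 + 36 = 612
d²(X, class-E) = (-9−(-11))² + (-11−(-14))² = 4 + 9 = 13
d²(X, class-F) = (-9−(-13))² + (-11−8)² = 16 + 361 = 377
d²(X, class-G) = (-9−20)² + (-11−(-13))² = 841 + 4 = 845
d²(X, class-H) = (-9−3)² + (-11−0)² = 144 + 121 = 265
d²(X, class-J) = (-9−9)² + (-11−6)² = 324 + 289 = 613
d²(X, class-K) = (-9−(-8))² + (-11−9)² = 1 + 400 = 401
X is equidistant from class-C and class-E (both at squared distance 13), and every other site is strictly farther — so X lies on the class-C–class-E Voronoi edge.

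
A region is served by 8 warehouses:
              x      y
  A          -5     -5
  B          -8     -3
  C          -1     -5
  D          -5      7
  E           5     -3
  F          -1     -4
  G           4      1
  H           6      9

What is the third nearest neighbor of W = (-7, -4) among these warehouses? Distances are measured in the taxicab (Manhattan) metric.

d(W,A) = 2 + 1 = 3
d(W,B) = 1 + 1 = 2
d(W,C) = 6 + 1 = 7
d(W,D) = 2 + 11 = 13
d(W,E) = 12 + 1 = 13
d(W,F) = 6 + 0 = 6
d(W,G) = 11 + 5 = 16
d(W,H) = 13 + 13 = 26
Sorted ascending: B, A, F, C, … — the third-nearest is F.

F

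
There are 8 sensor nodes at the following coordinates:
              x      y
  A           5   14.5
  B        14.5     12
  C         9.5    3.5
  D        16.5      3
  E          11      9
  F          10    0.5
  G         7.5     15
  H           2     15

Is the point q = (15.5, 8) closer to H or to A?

Compare squared distances:
|qH|² = (15.5−2)² + (8−15)² = 182.25 + 49 = 231.25
|qA|² = (15.5−5)² + (8−14.5)² = 110.25 + 42.25 = 152.5
231.25 > 152.5, so A is closer.

A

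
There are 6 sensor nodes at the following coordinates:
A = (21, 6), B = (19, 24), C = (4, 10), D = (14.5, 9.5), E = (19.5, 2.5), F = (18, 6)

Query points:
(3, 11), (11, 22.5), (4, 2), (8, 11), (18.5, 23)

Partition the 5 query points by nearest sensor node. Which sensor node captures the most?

(3, 11) — d² to each: A:349, B:425, C:2, D:134.5, E:344.5, F:250 → nearest is C
(11, 22.5) — d² to each: A:372.25, B:66.25, C:205.25, D:181.25, E:472.25, F:321.25 → nearest is B
(4, 2) — d² to each: A:305, B:709, C:64, D:166.5, E:240.5, F:212 → nearest is C
(8, 11) — d² to each: A:194, B:290, C:17, D:44.5, E:204.5, F:125 → nearest is C
(18.5, 23) — d² to each: A:295.25, B:1.25, C:379.25, D:198.25, E:421.25, F:289.25 → nearest is B
Tally — B:2, C:3. C captures the most (3).

C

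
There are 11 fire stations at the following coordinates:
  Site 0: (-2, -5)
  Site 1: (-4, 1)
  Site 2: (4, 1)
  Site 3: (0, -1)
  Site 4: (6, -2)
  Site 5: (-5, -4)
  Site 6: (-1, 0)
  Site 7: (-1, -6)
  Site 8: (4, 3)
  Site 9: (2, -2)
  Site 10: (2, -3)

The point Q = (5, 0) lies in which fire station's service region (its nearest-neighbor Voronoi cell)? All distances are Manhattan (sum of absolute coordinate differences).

Site 2

d(Q, Site 0) = |5−(-2)| + |0−(-5)| = 7 + 5 = 12
d(Q, Site 1) = |5−(-4)| + |0−1| = 9 + 1 = 10
d(Q, Site 2) = |5−4| + |0−1| = 1 + 1 = 2
d(Q, Site 3) = |5−0| + |0−(-1)| = 5 + 1 = 6
d(Q, Site 4) = |5−6| + |0−(-2)| = 1 + 2 = 3
d(Q, Site 5) = |5−(-5)| + |0−(-4)| = 10 + 4 = 14
d(Q, Site 6) = |5−(-1)| + |0−0| = 6 + 0 = 6
d(Q, Site 7) = |5−(-1)| + |0−(-6)| = 6 + 6 = 12
d(Q, Site 8) = |5−4| + |0−3| = 1 + 3 = 4
d(Q, Site 9) = |5−2| + |0−(-2)| = 3 + 2 = 5
d(Q, Site 10) = |5−2| + |0−(-3)| = 3 + 3 = 6
Minimum is at Site 2.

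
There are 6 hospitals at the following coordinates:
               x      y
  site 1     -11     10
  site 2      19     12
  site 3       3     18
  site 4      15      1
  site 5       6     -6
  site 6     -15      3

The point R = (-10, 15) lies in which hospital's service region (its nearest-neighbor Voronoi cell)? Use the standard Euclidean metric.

Since √ is increasing, it suffices to compare squared distances:
d²(R, site 1) = (-10−(-11))² + (15−10)² = 1 + 25 = 26
d²(R, site 2) = (-10−19)² + (15−12)² = 841 + 9 = 850
d²(R, site 3) = (-10−3)² + (15−18)² = 169 + 9 = 178
d²(R, site 4) = (-10−15)² + (15−1)² = 625 + 196 = 821
d²(R, site 5) = (-10−6)² + (15−(-6))² = 256 + 441 = 697
d²(R, site 6) = (-10−(-15))² + (15−3)² = 25 + 144 = 169
site 1 is nearest.

site 1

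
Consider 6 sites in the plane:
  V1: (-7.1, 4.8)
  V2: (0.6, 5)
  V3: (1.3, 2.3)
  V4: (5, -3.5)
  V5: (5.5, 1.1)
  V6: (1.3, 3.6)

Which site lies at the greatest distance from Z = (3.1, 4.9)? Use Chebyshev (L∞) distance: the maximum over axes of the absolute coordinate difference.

V1

d(Z,V1) = max(10.2, 0.1) = 10.2
d(Z,V2) = max(2.5, 0.1) = 2.5
d(Z,V3) = max(1.8, 2.6) = 2.6
d(Z,V4) = max(1.9, 8.4) = 8.4
d(Z,V5) = max(2.4, 3.8) = 3.8
d(Z,V6) = max(1.8, 1.3) = 1.8
The largest is to V1.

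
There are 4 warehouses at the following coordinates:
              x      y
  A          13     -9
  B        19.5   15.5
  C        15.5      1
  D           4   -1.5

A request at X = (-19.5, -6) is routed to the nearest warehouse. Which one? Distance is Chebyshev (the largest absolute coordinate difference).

D

d(X,A) = max(32.5, 3) = 32.5
d(X,B) = max(39, 21.5) = 39
d(X,C) = max(35, 7) = 35
d(X,D) = max(23.5, 4.5) = 23.5
The smallest is to D, so X lies in the Voronoi region of D.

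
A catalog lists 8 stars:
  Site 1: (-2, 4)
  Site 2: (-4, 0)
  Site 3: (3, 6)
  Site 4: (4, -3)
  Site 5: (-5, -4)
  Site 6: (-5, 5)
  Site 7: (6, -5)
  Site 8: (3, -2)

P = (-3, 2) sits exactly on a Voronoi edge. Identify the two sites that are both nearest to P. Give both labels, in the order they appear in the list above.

Squared distances from P to each site:
d²(P, Site 1) = 1 + 4 = 5
d²(P, Site 2) = 1 + 4 = 5
d²(P, Site 3) = 36 + 16 = 52
d²(P, Site 4) = 49 + 25 = 74
d²(P, Site 5) = 4 + 36 = 40
d²(P, Site 6) = 4 + 9 = 13
d²(P, Site 7) = 81 + 49 = 130
d²(P, Site 8) = 36 + 16 = 52
P is equidistant from Site 1 and Site 2 (both at squared distance 5), and every other site is strictly farther — so P lies on the Site 1–Site 2 Voronoi edge.

Site 1 and Site 2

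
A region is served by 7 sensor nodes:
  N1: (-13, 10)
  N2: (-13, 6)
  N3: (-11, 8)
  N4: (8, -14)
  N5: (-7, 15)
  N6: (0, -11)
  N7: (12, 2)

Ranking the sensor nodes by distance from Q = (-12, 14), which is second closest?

N5

Squared Euclidean distances:
|QN1|² = (-12−(-13))² + (14−10)² = 1 + 16 = 17
|QN2|² = (-12−(-13))² + (14−6)² = 1 + 64 = 65
|QN3|² = (-12−(-11))² + (14−8)² = 1 + 36 = 37
|QN4|² = (-12−8)² + (14−(-14))² = 400 + 784 = 1184
|QN5|² = (-12−(-7))² + (14−15)² = 25 + 1 = 26
|QN6|² = (-12−0)² + (14−(-11))² = 144 + 625 = 769
|QN7|² = (-12−12)² + (14−2)² = 576 + 144 = 720
Sorted ascending: N1, N5, N3, … — the second-nearest is N5.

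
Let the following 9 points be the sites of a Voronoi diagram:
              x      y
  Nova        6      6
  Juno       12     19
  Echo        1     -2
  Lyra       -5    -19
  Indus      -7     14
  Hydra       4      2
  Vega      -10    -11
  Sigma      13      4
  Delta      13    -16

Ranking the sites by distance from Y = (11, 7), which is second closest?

Nova

Compare squared distances (the ordering matches that of the actual distances):
d²(Y, Nova) = 25 + 1 = 26
d²(Y, Juno) = 1 + 144 = 145
d²(Y, Echo) = 100 + 81 = 181
d²(Y, Lyra) = 256 + 676 = 932
d²(Y, Indus) = 324 + 49 = 373
d²(Y, Hydra) = 49 + 25 = 74
d²(Y, Vega) = 441 + 324 = 765
d²(Y, Sigma) = 4 + 9 = 13
d²(Y, Delta) = 4 + 529 = 533
Sorted ascending: Sigma, Nova, Hydra, … — the second-nearest is Nova.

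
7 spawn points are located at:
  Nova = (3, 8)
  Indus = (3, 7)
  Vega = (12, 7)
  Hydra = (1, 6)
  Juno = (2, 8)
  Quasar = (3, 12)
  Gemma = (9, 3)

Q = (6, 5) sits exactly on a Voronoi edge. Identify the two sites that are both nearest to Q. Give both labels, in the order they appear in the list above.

Squared distances from Q to each site:
d²(Q, Nova) = (6−3)² + (5−8)² = 9 + 9 = 18
d²(Q, Indus) = (6−3)² + (5−7)² = 9 + 4 = 13
d²(Q, Vega) = (6−12)² + (5−7)² = 36 + 4 = 40
d²(Q, Hydra) = (6−1)² + (5−6)² = 25 + 1 = 26
d²(Q, Juno) = (6−2)² + (5−8)² = 16 + 9 = 25
d²(Q, Quasar) = (6−3)² + (5−12)² = 9 + 49 = 58
d²(Q, Gemma) = (6−9)² + (5−3)² = 9 + 4 = 13
Q is equidistant from Indus and Gemma (both at squared distance 13), and every other site is strictly farther — so Q lies on the Indus–Gemma Voronoi edge.

Indus and Gemma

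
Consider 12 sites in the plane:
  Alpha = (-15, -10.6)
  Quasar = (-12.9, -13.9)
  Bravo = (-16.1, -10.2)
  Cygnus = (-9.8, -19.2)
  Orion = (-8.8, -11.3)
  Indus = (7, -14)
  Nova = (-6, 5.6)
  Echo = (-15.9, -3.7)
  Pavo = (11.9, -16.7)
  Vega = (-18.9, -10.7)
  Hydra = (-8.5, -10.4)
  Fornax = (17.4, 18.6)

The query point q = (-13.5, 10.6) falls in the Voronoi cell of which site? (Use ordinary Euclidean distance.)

Squared Euclidean distances:
d²(q, Alpha) = 2.25 + 449.44 = 451.69
d²(q, Quasar) = 0.36 + 600.25 = 600.61
d²(q, Bravo) = 6.76 + 432.64 = 439.4
d²(q, Cygnus) = 13.69 + 888.04 = 901.73
d²(q, Orion) = 22.09 + 479.61 = 501.7
d²(q, Indus) = 420.25 + 605.16 = 1025.41
d²(q, Nova) = 56.25 + 25 = 81.25
d²(q, Echo) = 5.76 + 204.49 = 210.25
d²(q, Pavo) = 645.16 + 745.29 = 1390.45
d²(q, Vega) = 29.16 + 453.69 = 482.85
d²(q, Hydra) = 25 + 441 = 466
d²(q, Fornax) = 954.81 + 64 = 1018.81
Nova is nearest.

Nova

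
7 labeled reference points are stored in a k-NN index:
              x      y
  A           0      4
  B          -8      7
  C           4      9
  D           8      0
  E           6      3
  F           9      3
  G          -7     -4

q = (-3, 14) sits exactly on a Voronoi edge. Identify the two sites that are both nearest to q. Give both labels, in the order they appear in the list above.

B and C

Squared distances from q to each site:
|qA|² = (-3−0)² + (14−4)² = 9 + 100 = 109
|qB|² = (-3−(-8))² + (14−7)² = 25 + 49 = 74
|qC|² = (-3−4)² + (14−9)² = 49 + 25 = 74
|qD|² = (-3−8)² + (14−0)² = 121 + 196 = 317
|qE|² = (-3−6)² + (14−3)² = 81 + 121 = 202
|qF|² = (-3−9)² + (14−3)² = 144 + 121 = 265
|qG|² = (-3−(-7))² + (14−(-4))² = 16 + 324 = 340
q is equidistant from B and C (both at squared distance 74), and every other site is strictly farther — so q lies on the B–C Voronoi edge.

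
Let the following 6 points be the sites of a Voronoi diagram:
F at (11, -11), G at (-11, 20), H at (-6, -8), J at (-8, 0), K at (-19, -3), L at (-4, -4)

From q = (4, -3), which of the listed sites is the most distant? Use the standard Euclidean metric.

G

Compare squared distances (the ordering matches that of the actual distances):
|qF|² = (4−11)² + (-3−(-11))² = 49 + 64 = 113
|qG|² = (4−(-11))² + (-3−20)² = 225 + 529 = 754
|qH|² = (4−(-6))² + (-3−(-8))² = 100 + 25 = 125
|qJ|² = (4−(-8))² + (-3−0)² = 144 + 9 = 153
|qK|² = (4−(-19))² + (-3−(-3))² = 529 + 0 = 529
|qL|² = (4−(-4))² + (-3−(-4))² = 64 + 1 = 65
The largest is to G.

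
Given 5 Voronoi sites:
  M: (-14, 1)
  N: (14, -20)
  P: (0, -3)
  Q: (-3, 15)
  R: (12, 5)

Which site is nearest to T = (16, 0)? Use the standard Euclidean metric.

R

Since √ is increasing, it suffices to compare squared distances:
|TM|² = (16−(-14))² + (0−1)² = 900 + 1 = 901
|TN|² = (16−14)² + (0−(-20))² = 4 + 400 = 404
|TP|² = (16−0)² + (0−(-3))² = 256 + 9 = 265
|TQ|² = (16−(-3))² + (0−15)² = 361 + 225 = 586
|TR|² = (16−12)² + (0−5)² = 16 + 25 = 41
Minimum is at R.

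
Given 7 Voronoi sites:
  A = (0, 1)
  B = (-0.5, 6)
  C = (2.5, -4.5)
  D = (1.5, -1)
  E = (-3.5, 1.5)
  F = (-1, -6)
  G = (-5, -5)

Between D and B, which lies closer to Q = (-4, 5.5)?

Compare squared distances:
|QD|² = (-4−1.5)² + (5.5−(-1))² = 30.25 + 42.25 = 72.5
|QB|² = (-4−(-0.5))² + (5.5−6)² = 12.25 + 0.25 = 12.5
72.5 > 12.5, so B is closer.

B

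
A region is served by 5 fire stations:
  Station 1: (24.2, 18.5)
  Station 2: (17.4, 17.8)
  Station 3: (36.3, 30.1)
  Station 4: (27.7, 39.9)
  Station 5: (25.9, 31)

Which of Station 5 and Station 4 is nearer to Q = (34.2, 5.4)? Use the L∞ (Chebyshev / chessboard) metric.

Station 5

d(Q, Station 5) = max(8.3, 25.6) = 25.6
d(Q, Station 4) = max(6.5, 34.5) = 34.5
25.6 < 34.5, so Station 5 is closer.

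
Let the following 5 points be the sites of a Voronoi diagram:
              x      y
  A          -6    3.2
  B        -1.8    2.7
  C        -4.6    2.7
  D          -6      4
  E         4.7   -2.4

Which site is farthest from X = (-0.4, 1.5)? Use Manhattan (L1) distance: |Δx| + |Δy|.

d(X,A) = |-0.4−(-6)| + |1.5−3.2| = 5.6 + 1.7 = 7.3
d(X,B) = |-0.4−(-1.8)| + |1.5−2.7| = 1.4 + 1.2 = 2.6
d(X,C) = |-0.4−(-4.6)| + |1.5−2.7| = 4.2 + 1.2 = 5.4
d(X,D) = |-0.4−(-6)| + |1.5−4| = 5.6 + 2.5 = 8.1
d(X,E) = |-0.4−4.7| + |1.5−(-2.4)| = 5.1 + 3.9 = 9
The largest is to E.

E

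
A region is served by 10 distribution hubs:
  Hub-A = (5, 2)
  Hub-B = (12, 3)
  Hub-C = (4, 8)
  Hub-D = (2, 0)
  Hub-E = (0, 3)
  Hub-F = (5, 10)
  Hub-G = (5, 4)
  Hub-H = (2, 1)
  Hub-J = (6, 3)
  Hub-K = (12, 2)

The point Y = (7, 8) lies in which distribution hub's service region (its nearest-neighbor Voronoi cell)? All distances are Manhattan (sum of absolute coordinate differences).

Hub-C

d(Y, Hub-A) = 2 + 6 = 8
d(Y, Hub-B) = 5 + 5 = 10
d(Y, Hub-C) = 3 + 0 = 3
d(Y, Hub-D) = 5 + 8 = 13
d(Y, Hub-E) = 7 + 5 = 12
d(Y, Hub-F) = 2 + 2 = 4
d(Y, Hub-G) = 2 + 4 = 6
d(Y, Hub-H) = 5 + 7 = 12
d(Y, Hub-J) = 1 + 5 = 6
d(Y, Hub-K) = 5 + 6 = 11
Hub-C is nearest.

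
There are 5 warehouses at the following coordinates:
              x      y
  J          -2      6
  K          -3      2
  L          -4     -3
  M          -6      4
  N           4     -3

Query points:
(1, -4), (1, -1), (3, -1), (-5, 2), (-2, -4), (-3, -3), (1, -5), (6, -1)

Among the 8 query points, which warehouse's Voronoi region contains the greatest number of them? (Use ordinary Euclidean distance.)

(1, -4) — d² to each: J:109, K:52, L:26, M:113, N:10 → nearest is N
(1, -1) — d² to each: J:58, K:25, L:29, M:74, N:13 → nearest is N
(3, -1) — d² to each: J:74, K:45, L:53, M:106, N:5 → nearest is N
(-5, 2) — d² to each: J:25, K:4, L:26, M:5, N:106 → nearest is K
(-2, -4) — d² to each: J:100, K:37, L:5, M:80, N:37 → nearest is L
(-3, -3) — d² to each: J:82, K:25, L:1, M:58, N:49 → nearest is L
(1, -5) — d² to each: J:130, K:65, L:29, M:130, N:13 → nearest is N
(6, -1) — d² to each: J:113, K:90, L:104, M:169, N:8 → nearest is N
Tally — K:1, L:2, N:5. N captures the most (5).

N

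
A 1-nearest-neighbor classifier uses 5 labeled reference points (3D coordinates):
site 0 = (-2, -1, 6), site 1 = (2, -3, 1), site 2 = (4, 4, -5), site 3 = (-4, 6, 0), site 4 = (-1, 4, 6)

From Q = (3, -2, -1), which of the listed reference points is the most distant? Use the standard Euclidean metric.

Compare squared distances (the ordering matches that of the actual distances):
d²(Q, site 0) = (3−(-2))² + (-2−(-1))² + (-1−6)² = 25 + 1 + 49 = 75
d²(Q, site 1) = (3−2)² + (-2−(-3))² + (-1−1)² = 1 + 1 + 4 = 6
d²(Q, site 2) = (3−4)² + (-2−4)² + (-1−(-5))² = 1 + 36 + 16 = 53
d²(Q, site 3) = (3−(-4))² + (-2−6)² + (-1−0)² = 49 + 64 + 1 = 114
d²(Q, site 4) = (3−(-1))² + (-2−4)² + (-1−6)² = 16 + 36 + 49 = 101
The largest is to site 3.

site 3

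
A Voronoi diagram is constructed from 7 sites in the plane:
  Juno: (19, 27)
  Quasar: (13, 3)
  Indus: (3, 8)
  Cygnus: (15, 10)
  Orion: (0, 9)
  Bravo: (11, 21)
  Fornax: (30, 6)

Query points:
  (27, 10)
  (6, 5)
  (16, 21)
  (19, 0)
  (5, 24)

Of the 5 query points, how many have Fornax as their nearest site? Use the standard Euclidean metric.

1

(27, 10) — d² to each: Juno:353, Quasar:245, Indus:580, Cygnus:144, Orion:730, Bravo:377, Fornax:25 → nearest is Fornax
(6, 5) — d² to each: Juno:653, Quasar:53, Indus:18, Cygnus:106, Orion:52, Bravo:281, Fornax:577 → nearest is Indus
(16, 21) — d² to each: Juno:45, Quasar:333, Indus:338, Cygnus:122, Orion:400, Bravo:25, Fornax:421 → nearest is Bravo
(19, 0) — d² to each: Juno:729, Quasar:45, Indus:320, Cygnus:116, Orion:442, Bravo:505, Fornax:157 → nearest is Quasar
(5, 24) — d² to each: Juno:205, Quasar:505, Indus:260, Cygnus:296, Orion:250, Bravo:45, Fornax:949 → nearest is Bravo
1 of the 5 points has Fornax as nearest.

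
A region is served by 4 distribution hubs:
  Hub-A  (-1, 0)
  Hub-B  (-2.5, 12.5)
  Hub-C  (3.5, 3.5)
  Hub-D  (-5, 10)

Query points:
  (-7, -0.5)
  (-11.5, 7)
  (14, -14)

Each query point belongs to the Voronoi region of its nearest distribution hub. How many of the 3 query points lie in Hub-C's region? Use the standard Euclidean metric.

(-7, -0.5) — d² to each: Hub-A:36.25, Hub-B:189.25, Hub-C:126.25, Hub-D:114.25 → nearest is Hub-A
(-11.5, 7) — d² to each: Hub-A:159.25, Hub-B:111.25, Hub-C:237.25, Hub-D:51.25 → nearest is Hub-D
(14, -14) — d² to each: Hub-A:421, Hub-B:974.5, Hub-C:416.5, Hub-D:937 → nearest is Hub-C
1 of the 3 points has Hub-C as nearest.

1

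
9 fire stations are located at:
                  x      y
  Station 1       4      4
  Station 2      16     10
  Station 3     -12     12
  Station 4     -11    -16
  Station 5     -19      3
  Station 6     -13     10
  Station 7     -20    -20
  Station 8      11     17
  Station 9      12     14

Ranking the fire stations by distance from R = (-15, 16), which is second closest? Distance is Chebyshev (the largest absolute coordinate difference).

d(R, Station 1) = max(19, 12) = 19
d(R, Station 2) = max(31, 6) = 31
d(R, Station 3) = max(3, 4) = 4
d(R, Station 4) = max(4, 32) = 32
d(R, Station 5) = max(4, 13) = 13
d(R, Station 6) = max(2, 6) = 6
d(R, Station 7) = max(5, 36) = 36
d(R, Station 8) = max(26, 1) = 26
d(R, Station 9) = max(27, 2) = 27
Sorted ascending: Station 3, Station 6, Station 5, … — the second-nearest is Station 6.

Station 6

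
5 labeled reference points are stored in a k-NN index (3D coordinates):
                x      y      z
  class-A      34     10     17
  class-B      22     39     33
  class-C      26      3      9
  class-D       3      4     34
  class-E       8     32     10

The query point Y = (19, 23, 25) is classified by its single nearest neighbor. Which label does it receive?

class-B

Squared Euclidean distances:
d²(Y, class-A) = 225 + 169 + 64 = 458
d²(Y, class-B) = 9 + 256 + 64 = 329
d²(Y, class-C) = 49 + 400 + 256 = 705
d²(Y, class-D) = 256 + 361 + 81 = 698
d²(Y, class-E) = 121 + 81 + 225 = 427
Minimum is at class-B.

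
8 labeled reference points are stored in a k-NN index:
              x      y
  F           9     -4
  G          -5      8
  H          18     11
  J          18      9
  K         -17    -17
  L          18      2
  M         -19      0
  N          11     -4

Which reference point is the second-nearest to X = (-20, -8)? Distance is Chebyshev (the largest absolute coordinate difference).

K

d(X,F) = max(29, 4) = 29
d(X,G) = max(15, 16) = 16
d(X,H) = max(38, 19) = 38
d(X,J) = max(38, 17) = 38
d(X,K) = max(3, 9) = 9
d(X,L) = max(38, 10) = 38
d(X,M) = max(1, 8) = 8
d(X,N) = max(31, 4) = 31
Sorted ascending: M, K, G, … — the second-nearest is K.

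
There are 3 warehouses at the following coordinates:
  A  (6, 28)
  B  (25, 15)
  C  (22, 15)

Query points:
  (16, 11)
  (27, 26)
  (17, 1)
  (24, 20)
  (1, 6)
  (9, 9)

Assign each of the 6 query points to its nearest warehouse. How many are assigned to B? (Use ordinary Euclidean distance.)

2

(16, 11) — d² to each: A:389, B:97, C:52 → nearest is C
(27, 26) — d² to each: A:445, B:125, C:146 → nearest is B
(17, 1) — d² to each: A:850, B:260, C:221 → nearest is C
(24, 20) — d² to each: A:388, B:26, C:29 → nearest is B
(1, 6) — d² to each: A:509, B:657, C:522 → nearest is A
(9, 9) — d² to each: A:370, B:292, C:205 → nearest is C
2 of the 6 points have B as nearest.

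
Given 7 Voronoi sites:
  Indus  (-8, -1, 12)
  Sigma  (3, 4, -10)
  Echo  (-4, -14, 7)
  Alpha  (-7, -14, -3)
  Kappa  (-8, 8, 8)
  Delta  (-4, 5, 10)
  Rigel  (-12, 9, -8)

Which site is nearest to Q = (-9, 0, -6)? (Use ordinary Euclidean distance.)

Rigel

Compare squared distances (the ordering matches that of the actual distances):
d²(Q, Indus) = (-9−(-8))² + (0−(-1))² + (-6−12)² = 1 + 1 + 324 = 326
d²(Q, Sigma) = (-9−3)² + (0−4)² + (-6−(-10))² = 144 + 16 + 16 = 176
d²(Q, Echo) = (-9−(-4))² + (0−(-14))² + (-6−7)² = 25 + 196 + 169 = 390
d²(Q, Alpha) = (-9−(-7))² + (0−(-14))² + (-6−(-3))² = 4 + 196 + 9 = 209
d²(Q, Kappa) = (-9−(-8))² + (0−8)² + (-6−8)² = 1 + 64 + 196 = 261
d²(Q, Delta) = (-9−(-4))² + (0−5)² + (-6−10)² = 25 + 25 + 256 = 306
d²(Q, Rigel) = (-9−(-12))² + (0−9)² + (-6−(-8))² = 9 + 81 + 4 = 94
The smallest is to Rigel, so Q lies in the Voronoi region of Rigel.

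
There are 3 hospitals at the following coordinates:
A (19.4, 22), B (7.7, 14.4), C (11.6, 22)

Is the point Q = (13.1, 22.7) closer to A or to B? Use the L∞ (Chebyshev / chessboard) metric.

d(Q,A) = max(6.3, 0.7) = 6.3
d(Q,B) = max(5.4, 8.3) = 8.3
6.3 < 8.3, so A is closer.

A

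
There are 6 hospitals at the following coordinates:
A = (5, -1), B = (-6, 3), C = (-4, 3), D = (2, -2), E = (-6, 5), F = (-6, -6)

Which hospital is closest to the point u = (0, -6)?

D

Compare squared distances (the ordering matches that of the actual distances):
|uA|² = 25 + 25 = 50
|uB|² = 36 + 81 = 117
|uC|² = 16 + 81 = 97
|uD|² = 4 + 16 = 20
|uE|² = 36 + 121 = 157
|uF|² = 36 + 0 = 36
D is nearest.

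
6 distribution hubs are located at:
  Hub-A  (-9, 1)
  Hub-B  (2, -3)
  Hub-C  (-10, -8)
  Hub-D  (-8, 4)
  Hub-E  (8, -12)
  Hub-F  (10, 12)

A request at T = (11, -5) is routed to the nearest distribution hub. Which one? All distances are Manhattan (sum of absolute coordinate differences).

d(T, Hub-A) = |11−(-9)| + |-5−1| = 20 + 6 = 26
d(T, Hub-B) = |11−2| + |-5−(-3)| = 9 + 2 = 11
d(T, Hub-C) = |11−(-10)| + |-5−(-8)| = 21 + 3 = 24
d(T, Hub-D) = |11−(-8)| + |-5−4| = 19 + 9 = 28
d(T, Hub-E) = |11−8| + |-5−(-12)| = 3 + 7 = 10
d(T, Hub-F) = |11−10| + |-5−12| = 1 + 17 = 18
The smallest is to Hub-E, so T lies in the Voronoi region of Hub-E.

Hub-E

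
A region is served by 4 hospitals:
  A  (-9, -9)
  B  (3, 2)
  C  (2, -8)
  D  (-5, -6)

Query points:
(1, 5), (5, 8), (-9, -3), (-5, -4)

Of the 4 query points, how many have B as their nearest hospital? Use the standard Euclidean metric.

2

(1, 5) — d² to each: A:296, B:13, C:170, D:157 → nearest is B
(5, 8) — d² to each: A:485, B:40, C:265, D:296 → nearest is B
(-9, -3) — d² to each: A:36, B:169, C:146, D:25 → nearest is D
(-5, -4) — d² to each: A:41, B:100, C:65, D:4 → nearest is D
2 of the 4 points have B as nearest.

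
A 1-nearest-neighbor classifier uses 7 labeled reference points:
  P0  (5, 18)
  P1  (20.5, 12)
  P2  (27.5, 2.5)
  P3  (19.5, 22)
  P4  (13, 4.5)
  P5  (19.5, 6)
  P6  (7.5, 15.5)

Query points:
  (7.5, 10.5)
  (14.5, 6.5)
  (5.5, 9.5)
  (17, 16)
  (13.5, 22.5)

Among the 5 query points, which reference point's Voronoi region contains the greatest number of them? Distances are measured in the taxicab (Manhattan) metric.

P6

(7.5, 10.5) — d to each: P0:10, P1:14.5, P2:28, P3:23.5, P4:11.5, P5:16.5, P6:5 → nearest is P6
(14.5, 6.5) — d to each: P0:21, P1:11.5, P2:17, P3:20.5, P4:3.5, P5:5.5, P6:16 → nearest is P4
(5.5, 9.5) — d to each: P0:9, P1:17.5, P2:29, P3:26.5, P4:12.5, P5:17.5, P6:8 → nearest is P6
(17, 16) — d to each: P0:14, P1:7.5, P2:24, P3:8.5, P4:15.5, P5:12.5, P6:10 → nearest is P1
(13.5, 22.5) — d to each: P0:13, P1:17.5, P2:34, P3:6.5, P4:18.5, P5:22.5, P6:13 → nearest is P3
Tally — P1:1, P3:1, P4:1, P6:2. P6 captures the most (2).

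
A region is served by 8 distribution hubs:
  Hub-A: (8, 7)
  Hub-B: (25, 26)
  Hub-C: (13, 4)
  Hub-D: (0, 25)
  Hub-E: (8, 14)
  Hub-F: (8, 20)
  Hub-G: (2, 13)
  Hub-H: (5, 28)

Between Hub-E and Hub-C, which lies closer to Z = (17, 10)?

Compare squared distances:
d²(Z, Hub-E) = (17−8)² + (10−14)² = 81 + 16 = 97
d²(Z, Hub-C) = (17−13)² + (10−4)² = 16 + 36 = 52
97 > 52, so Hub-C is closer.

Hub-C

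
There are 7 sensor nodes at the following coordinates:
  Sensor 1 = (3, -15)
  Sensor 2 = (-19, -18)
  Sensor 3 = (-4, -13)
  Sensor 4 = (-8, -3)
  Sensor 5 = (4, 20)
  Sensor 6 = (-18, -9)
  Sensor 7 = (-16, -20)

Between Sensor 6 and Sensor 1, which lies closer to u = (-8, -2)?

Sensor 6

Compare squared distances:
d²(u, Sensor 6) = (-8−(-18))² + (-2−(-9))² = 100 + 49 = 149
d²(u, Sensor 1) = (-8−3)² + (-2−(-15))² = 121 + 169 = 290
149 < 290, so Sensor 6 is closer.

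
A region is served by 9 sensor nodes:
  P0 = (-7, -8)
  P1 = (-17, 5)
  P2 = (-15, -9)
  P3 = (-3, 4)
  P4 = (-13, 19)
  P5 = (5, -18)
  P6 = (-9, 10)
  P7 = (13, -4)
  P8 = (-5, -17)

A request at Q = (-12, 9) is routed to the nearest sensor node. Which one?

P6

Since √ is increasing, it suffices to compare squared distances:
|QP0|² = (-12−(-7))² + (9−(-8))² = 25 + 289 = 314
|QP1|² = (-12−(-17))² + (9−5)² = 25 + 16 = 41
|QP2|² = (-12−(-15))² + (9−(-9))² = 9 + 324 = 333
|QP3|² = (-12−(-3))² + (9−4)² = 81 + 25 = 106
|QP4|² = (-12−(-13))² + (9−19)² = 1 + 100 = 101
|QP5|² = (-12−5)² + (9−(-18))² = 289 + 729 = 1018
|QP6|² = (-12−(-9))² + (9−10)² = 9 + 1 = 10
|QP7|² = (-12−13)² + (9−(-4))² = 625 + 169 = 794
|QP8|² = (-12−(-5))² + (9−(-17))² = 49 + 676 = 725
Minimum is at P6.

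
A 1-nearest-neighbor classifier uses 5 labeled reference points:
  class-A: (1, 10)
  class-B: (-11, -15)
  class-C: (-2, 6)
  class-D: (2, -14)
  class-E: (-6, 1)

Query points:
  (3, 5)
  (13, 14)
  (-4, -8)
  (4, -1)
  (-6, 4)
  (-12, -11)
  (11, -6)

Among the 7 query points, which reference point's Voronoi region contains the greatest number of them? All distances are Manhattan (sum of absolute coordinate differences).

(3, 5) — d to each: class-A:7, class-B:34, class-C:6, class-D:20, class-E:13 → nearest is class-C
(13, 14) — d to each: class-A:16, class-B:53, class-C:23, class-D:39, class-E:32 → nearest is class-A
(-4, -8) — d to each: class-A:23, class-B:14, class-C:16, class-D:12, class-E:11 → nearest is class-E
(4, -1) — d to each: class-A:14, class-B:29, class-C:13, class-D:15, class-E:12 → nearest is class-E
(-6, 4) — d to each: class-A:13, class-B:24, class-C:6, class-D:26, class-E:3 → nearest is class-E
(-12, -11) — d to each: class-A:34, class-B:5, class-C:27, class-D:17, class-E:18 → nearest is class-B
(11, -6) — d to each: class-A:26, class-B:31, class-C:25, class-D:17, class-E:24 → nearest is class-D
Tally — class-A:1, class-B:1, class-C:1, class-D:1, class-E:3. class-E captures the most (3).

class-E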